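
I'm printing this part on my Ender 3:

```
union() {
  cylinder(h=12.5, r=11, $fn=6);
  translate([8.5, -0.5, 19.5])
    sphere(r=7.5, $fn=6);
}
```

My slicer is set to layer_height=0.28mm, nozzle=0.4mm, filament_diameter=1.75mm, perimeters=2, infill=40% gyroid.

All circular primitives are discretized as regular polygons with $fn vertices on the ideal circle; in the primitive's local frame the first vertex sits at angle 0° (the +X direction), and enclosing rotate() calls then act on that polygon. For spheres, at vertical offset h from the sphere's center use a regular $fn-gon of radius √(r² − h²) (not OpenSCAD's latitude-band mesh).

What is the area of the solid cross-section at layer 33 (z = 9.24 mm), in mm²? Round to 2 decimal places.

At z = 9.24 mm: the r=11 cylinder gives a regular 6-gon of circumradius 11 (constant along its height) (area = (6/2)·11.000²·sin(360°/6) = 314.37 mm²); the sphere at (8.5, -0.5) is not intersected at this z (|z−center|=10.260 > r=7.5); Combining (union): only the r=11 cylinder is present, so the union is just that shape — area = 314.37 mm². Overall, the cross-section is a single solid region. Net area = 314.37 mm².

314.37 mm²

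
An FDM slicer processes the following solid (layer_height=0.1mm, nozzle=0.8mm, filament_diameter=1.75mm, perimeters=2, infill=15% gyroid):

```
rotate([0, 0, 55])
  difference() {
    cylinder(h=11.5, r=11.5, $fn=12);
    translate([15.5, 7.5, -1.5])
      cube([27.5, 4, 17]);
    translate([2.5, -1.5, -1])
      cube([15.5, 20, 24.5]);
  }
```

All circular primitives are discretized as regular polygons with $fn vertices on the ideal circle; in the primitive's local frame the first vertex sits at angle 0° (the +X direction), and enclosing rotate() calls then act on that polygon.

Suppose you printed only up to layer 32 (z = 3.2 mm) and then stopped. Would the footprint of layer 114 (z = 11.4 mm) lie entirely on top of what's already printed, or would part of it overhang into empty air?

entirely on top

Compare the two slices. At z = 3.2: the r=11.5 cylinder contributes a regular 12-gon of circumradius 11.5 (area = (12/2)·11.500²·sin(360°/12) = 396.75 mm²); the 27.5×4 cube at (15.5, 7.5) contributes its full rectangle (area 110.00 mm²); the cube at (2.5, -1.5) (footprint 15.5×20) is included at this height (area 310.00 mm²); Taking the first minus the rest: starting from the r=11.5 cylinder (396.75 mm²), the 27.5×4 cube at (15.5, 7.5) misses the remaining region (no effect); the 15.5×20 cube at (2.5, -1.5) partially overlaps it — only the 84.47 mm² overlap (of its 310.00 mm²) is removed, clipping the outline — area = 312.28 mm²; (whole slice rotated 55° about Z — lengths, areas and connectivity unchanged). At z = 11.4: the cylinder: section is a regular 12-gon, circumradius r=11.5 (area = (12/2)·11.500²·sin(360°/12) = 396.75 mm²); the cube at (15.5, 7.5) (footprint 27.5×4) is included at this height (area 110.00 mm²); the 15.5×20 cube at (2.5, -1.5) contributes its full rectangle (area 310.00 mm²); After the difference (first − rest): starting from the r=11.5 cylinder (396.75 mm²), the 27.5×4 cube at (15.5, 7.5) misses the remaining region (no effect); the 15.5×20 cube at (2.5, -1.5) partially overlaps it — only the 84.47 mm² overlap (of its 310.00 mm²) is removed, clipping the outline — area = 312.28 mm²; (rotated 55° about Z; rotation is an isometry so areas/perimeters/island counts are preserved). Checking containment: the cross-section at z = 11.4 is a subset of the cross-section at z = 3.2.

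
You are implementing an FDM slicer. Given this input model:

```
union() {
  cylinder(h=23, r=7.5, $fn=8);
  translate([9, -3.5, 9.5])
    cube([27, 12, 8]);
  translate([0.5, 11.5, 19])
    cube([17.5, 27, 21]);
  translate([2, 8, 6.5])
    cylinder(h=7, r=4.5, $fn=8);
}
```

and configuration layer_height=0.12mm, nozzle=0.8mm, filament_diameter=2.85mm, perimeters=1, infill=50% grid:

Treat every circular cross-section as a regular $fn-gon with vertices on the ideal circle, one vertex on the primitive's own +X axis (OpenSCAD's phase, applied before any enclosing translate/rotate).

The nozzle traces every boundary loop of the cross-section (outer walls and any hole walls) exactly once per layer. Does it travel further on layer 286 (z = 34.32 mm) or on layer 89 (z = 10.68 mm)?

Layer 286 (z = 34.32): the cylinder is not intersected at this z (z outside [0, 23]); the cube at (9, -3.5) does not reach this height (z outside [9.5, 17.5]); the cube at (0.5, 11.5) is present — its section is the full 17.5×27 rectangle (perimeter 89.00 mm); the cylinder at (2, 8) is absent (z outside [6.5, 13.5]); Merging all regions: only the 17.5×27 cube at (0.5, 11.5) is present, so the union is just that shape — boundary = 89.00 mm. So its perimeter = 89.00 mm. Layer 89 (z = 10.68): the r=7.5 cylinder gives a regular 8-gon of circumradius 7.5 (constant along its height) (perimeter = 2·8·7.500·sin(180°/8) = 45.92 mm); the cube at (9, -3.5) (footprint 27×12) is included at this height (perimeter 78.00 mm); the cube at (0.5, 11.5) does not reach this height (z outside [19, 40]); the r=4.5 cylinder at (2, 8) gives a regular 8-gon of circumradius 4.5 (constant along its height) (perimeter = 2·8·4.500·sin(180°/8) = 27.55 mm); Taking the union: the regions partially overlap (shared area 16.31 mm²), so the edge portions inside another operand are dropped and the merged outline is re-measured after clipping — boundary = 134.18 mm. So its perimeter = 134.18 mm. Layer 89 is larger (134.18 vs 89.00 mm).

layer 89 (z = 10.68 mm)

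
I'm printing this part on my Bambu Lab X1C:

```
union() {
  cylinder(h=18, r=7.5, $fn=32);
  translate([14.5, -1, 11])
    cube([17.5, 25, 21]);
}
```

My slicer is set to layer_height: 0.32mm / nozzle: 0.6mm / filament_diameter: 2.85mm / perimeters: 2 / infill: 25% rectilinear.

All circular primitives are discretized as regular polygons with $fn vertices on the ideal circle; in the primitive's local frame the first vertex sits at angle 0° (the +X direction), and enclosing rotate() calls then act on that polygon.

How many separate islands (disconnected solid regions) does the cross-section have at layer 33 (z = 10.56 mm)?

1

At z = 10.56 mm: the cylinder: section is a regular 32-gon, circumradius r=7.5; the cube at (14.5, -1) does not reach this height (z outside [11, 32]); Combining (union): only the r=7.5 cylinder is present, so the union is just that shape — 1 connected region. Overall, the cross-section is a single solid region. Island count = 1.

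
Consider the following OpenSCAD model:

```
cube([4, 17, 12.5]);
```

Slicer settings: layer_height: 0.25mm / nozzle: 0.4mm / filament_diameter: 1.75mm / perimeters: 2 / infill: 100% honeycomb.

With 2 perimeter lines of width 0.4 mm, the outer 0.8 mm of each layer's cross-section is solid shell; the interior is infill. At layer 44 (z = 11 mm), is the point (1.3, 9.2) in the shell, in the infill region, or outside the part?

At z = 11 mm: the 4×17 cube contributes its full rectangle. Overall, the cross-section is a single solid region. The nearest boundary edge runs (0.00, 17.00)→(0.00, 0.00); distance from the point to it = 1.30 mm. The point is inside the cross-section and 1.30 mm from the nearest boundary — more than the 0.8 mm shell width (2 × 0.4), so it's in the infill interior.

infill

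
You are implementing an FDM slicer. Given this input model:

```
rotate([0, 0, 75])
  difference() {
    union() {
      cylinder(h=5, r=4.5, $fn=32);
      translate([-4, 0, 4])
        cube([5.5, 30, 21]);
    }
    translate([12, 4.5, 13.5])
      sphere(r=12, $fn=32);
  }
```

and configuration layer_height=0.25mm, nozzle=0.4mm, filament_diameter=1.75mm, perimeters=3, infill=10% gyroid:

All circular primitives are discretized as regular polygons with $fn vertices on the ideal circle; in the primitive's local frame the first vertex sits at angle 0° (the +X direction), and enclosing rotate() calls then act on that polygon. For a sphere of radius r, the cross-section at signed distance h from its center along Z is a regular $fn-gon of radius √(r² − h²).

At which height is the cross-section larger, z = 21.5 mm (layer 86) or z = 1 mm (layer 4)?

layer 86 (z = 21.5 mm)

Layer 86 (z = 21.5): the cylinder is not intersected at this z (z outside [0, 5]); the cube at (-4, 0) is present — its section is the full 5.5×30 rectangle (area 165.00 mm²); Merging all regions: only the 5.5×30 cube at (-4, 0) is present, so the union is just that shape — area = 165.00 mm²; the sphere at (12, 4.5): section is a regular 32-gon, circumradius = √(r²−h²) = √(12²−8²) = 8.944 (area = (32/2)·8.944²·sin(360°/32) = 249.72 mm²); Subtracting the remaining from the first: starting from the result so far (165.00 mm²), the r=12 sphere at (12, 4.5) misses the remaining region (no effect) — area = 165.00 mm²; (rotated 75° about Z; rotation is an isometry so areas/perimeters/island counts are preserved). So its area = 165.00 mm². Layer 4 (z = 1): the cylinder: section is a regular 32-gon, circumradius r=4.5 (area = (32/2)·4.500²·sin(360°/32) = 63.21 mm²); the cube at (-4, 0) is absent (z outside [4, 25]); Merging all regions: only the r=4.5 cylinder is present, so the union is just that shape — area = 63.21 mm²; the sphere at (12, 4.5) does not reach this height (|z−center|=12.500 > r=12); After the difference (first − rest): none of the subtracted shapes is present at this height, so that combined region is unchanged — area = 63.21 mm²; (rotated 75° about Z; rotation is an isometry so areas/perimeters/island counts are preserved). So its area = 63.21 mm². Layer 86 is larger (165.00 vs 63.21 mm²).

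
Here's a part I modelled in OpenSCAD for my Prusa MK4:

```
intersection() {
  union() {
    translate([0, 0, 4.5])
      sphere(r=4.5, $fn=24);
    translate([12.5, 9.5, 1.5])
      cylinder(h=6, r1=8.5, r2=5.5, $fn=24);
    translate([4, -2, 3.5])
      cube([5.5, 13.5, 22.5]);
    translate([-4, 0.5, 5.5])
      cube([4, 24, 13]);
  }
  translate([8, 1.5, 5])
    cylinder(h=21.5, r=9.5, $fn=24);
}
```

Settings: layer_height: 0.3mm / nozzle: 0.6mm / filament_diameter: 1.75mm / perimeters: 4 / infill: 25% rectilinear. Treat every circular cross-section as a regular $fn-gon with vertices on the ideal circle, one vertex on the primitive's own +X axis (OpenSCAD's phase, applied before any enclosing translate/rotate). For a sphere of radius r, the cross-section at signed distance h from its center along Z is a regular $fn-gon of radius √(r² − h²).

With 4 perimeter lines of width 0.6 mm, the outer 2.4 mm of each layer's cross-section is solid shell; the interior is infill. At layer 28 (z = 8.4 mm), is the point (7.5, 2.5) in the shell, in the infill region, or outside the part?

At z = 8.4 mm: the r=4.5 sphere contributes a regular 24-gon of circumradius √(4.5²−3.9²) = 2.245; the cone at (12.5, 9.5) is not intersected at this z (z outside [1.5, 7.5]); the cube at (4, -2) is present — its section is the full 5.5×13.5 rectangle; the cube at (-4, 0.5) is present — its section is the full 4×24 rectangle; Combining (union): the regions partially overlap (shared area 2.81 mm²), so overlapping operands fuse into one piece — 2 connected regions; the r=9.5 cylinder at (8, 1.5) contributes a regular 24-gon of circumradius 9.5; After intersecting: the r=9.5 cylinder at (8, 1.5) partially overlaps that combined region; clipping to the common part keeps 87.15 mm² — 2 connected regions. Overall, the cross-section has 2 separate islands. The nearest boundary edge runs (9.50, 10.80)→(9.50, -2.00); distance from the point to it = 2.00 mm. (Shell/infill is judged within the island containing the point — the largest one.) The point is inside the cross-section, 2.00 mm from the nearest boundary — within the 2.4 mm shell band (4 × 0.6).

shell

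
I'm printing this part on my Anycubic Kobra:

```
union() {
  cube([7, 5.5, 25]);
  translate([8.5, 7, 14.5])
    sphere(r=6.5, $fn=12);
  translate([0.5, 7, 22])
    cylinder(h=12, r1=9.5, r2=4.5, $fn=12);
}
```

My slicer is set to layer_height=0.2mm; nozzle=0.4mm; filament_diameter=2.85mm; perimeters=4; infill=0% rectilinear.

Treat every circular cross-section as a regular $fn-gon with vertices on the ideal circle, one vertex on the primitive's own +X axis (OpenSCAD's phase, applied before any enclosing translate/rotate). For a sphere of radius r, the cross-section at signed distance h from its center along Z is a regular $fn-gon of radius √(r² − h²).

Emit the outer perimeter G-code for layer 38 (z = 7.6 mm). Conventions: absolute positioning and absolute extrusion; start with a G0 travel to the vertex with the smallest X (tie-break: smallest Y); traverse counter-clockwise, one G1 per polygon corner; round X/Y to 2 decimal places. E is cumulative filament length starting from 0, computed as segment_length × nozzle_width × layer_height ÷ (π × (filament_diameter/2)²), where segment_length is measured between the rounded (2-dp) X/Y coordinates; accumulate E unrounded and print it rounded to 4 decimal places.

G0 X0.00 Y0.00 Z7.60
G1 X7.00 Y0.00 E0.0878
G1 X7.00 Y5.50 E0.1568
G1 X0.00 Y5.50 E0.2445
G1 X0.00 Y0.00 E0.3135

At z = 7.6 mm: the 7×5.5 cube contributes its full rectangle; the sphere at (8.5, 7) does not reach this height (|z−center|=6.900 > r=6.5); the cone at (0.5, 7) is absent (z outside [22, 34]); Taking the union: only the 7×5.5 cube is present, so the union is just that shape — 1 connected region. The outline is a single polygon with 4 vertices. Extrusion per mm of travel: 0.4 × 0.2 / (π × 1.425²) = 0.012540. Accumulating E over each segment gives final E = 0.3135.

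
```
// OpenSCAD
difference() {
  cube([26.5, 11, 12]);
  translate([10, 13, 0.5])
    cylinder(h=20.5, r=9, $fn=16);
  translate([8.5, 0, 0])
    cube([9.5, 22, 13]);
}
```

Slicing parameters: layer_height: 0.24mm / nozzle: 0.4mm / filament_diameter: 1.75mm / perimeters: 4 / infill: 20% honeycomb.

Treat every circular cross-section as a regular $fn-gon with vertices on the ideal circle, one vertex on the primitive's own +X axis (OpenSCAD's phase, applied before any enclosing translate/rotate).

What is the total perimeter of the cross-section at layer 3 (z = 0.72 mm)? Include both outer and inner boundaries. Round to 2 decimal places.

At z = 0.72 mm: the cube is present — its section is the full 26.5×11 rectangle (perimeter 75.00 mm); the r=9 cylinder at (10, 13) contributes a regular 16-gon of circumradius 9 (perimeter = 2·16·9.000·sin(180°/16) = 56.19 mm); the cube at (8.5, 0) is present — its section is the full 9.5×22 rectangle (perimeter 63.00 mm); After the difference (first − rest): starting from the 26.5×11 cube, the r=9 cylinder at (10, 13) partially overlaps it — only the 88.79 mm² overlap (of its 247.98 mm²) is removed, clipping the outline; the 9.5×22 cube at (8.5, 0) partially overlaps it — only the 50.57 mm² overlap (of its 209.00 mm²) is removed, clipping the outline — boundary = 74.20 mm. Overall, the cross-section has 2 separate islands. Total boundary length (outer) = 74.20 mm.

74.20 mm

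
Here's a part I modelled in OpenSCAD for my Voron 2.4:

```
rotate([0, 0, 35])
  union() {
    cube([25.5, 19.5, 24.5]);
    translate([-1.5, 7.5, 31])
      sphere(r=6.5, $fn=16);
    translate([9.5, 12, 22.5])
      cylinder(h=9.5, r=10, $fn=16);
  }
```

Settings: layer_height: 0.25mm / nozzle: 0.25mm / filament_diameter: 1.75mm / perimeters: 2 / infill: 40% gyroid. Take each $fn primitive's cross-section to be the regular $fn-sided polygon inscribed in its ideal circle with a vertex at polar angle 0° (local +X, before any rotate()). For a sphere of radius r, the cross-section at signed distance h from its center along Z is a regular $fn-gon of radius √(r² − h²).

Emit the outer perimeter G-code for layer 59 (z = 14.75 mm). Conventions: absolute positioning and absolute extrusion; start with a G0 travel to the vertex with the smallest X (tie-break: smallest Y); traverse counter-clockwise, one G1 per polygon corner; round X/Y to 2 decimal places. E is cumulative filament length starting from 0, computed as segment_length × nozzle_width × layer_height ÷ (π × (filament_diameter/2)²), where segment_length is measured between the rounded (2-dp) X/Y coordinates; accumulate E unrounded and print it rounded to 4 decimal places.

At z = 14.75 mm: the cube (footprint 25.5×19.5) is included at this height; the sphere at (-1.5, 7.5) does not reach this height (|z−center|=16.250 > r=6.5); the cylinder at (9.5, 12) is absent (z outside [22.5, 32]); Taking the union: only the 25.5×19.5 cube is present, so the union is just that shape — 1 connected region; (whole slice rotated 35° about Z — lengths, areas and connectivity unchanged). The outline is a single polygon with 4 vertices. Extrusion per mm of travel: 0.25 × 0.25 / (π × 0.875²) = 0.025984. Accumulating E over each segment gives final E = 2.3384.

G0 X-11.18 Y15.97 Z14.75
G1 X0.00 Y0.00 E0.5066
G1 X20.89 Y14.63 E1.1692
G1 X9.70 Y30.60 E1.6760
G1 X-11.18 Y15.97 E2.3384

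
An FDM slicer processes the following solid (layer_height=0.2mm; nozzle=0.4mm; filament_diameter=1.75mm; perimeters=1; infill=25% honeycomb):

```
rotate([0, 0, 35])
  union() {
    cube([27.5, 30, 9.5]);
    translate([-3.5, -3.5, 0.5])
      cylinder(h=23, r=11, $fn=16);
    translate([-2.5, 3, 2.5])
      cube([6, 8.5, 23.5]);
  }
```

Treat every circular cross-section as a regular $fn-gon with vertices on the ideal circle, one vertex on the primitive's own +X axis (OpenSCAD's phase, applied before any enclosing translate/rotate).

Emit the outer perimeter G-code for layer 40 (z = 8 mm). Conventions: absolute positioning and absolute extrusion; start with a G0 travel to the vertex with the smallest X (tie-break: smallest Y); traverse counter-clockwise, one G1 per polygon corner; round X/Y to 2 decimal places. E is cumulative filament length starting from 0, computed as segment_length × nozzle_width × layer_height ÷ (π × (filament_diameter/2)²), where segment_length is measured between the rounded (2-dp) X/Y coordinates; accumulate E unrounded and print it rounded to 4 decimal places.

G0 X-17.21 Y24.57 Z8.00
G1 X-6.60 Y9.42 E0.6152
G1 X-8.64 Y7.99 E0.6980
G1 X-6.24 Y4.55 E0.8375
G1 X-7.17 Y4.14 E0.8713
G1 X-10.14 Y1.04 E1.0141
G1 X-11.69 Y-2.96 E1.1568
G1 X-11.60 Y-7.26 E1.2999
G1 X-9.87 Y-11.18 E1.4424
G1 X-6.77 Y-14.15 E1.5852
G1 X-2.77 Y-15.71 E1.7280
G1 X1.52 Y-15.61 E1.8707
G1 X5.45 Y-13.89 E2.0134
G1 X8.42 Y-10.78 E2.1564
G1 X9.97 Y-6.78 E2.2991
G1 X9.88 Y-2.49 E2.4418
G1 X8.15 Y1.43 E2.5843
G1 X5.57 Y3.90 E2.7031
G1 X22.53 Y15.77 E3.3916
G1 X5.32 Y40.35 E4.3896
G1 X-17.21 Y24.57 E5.3045

At z = 8 mm: the cube is present — its section is the full 27.5×30 rectangle; the r=11 cylinder at (-3.5, -3.5) gives a regular 16-gon of circumradius 11 (constant along its height); the cube at (-2.5, 3) is present — its section is the full 6×8.5 rectangle; Taking the union: the regions partially overlap (shared area 70.18 mm²), so overlapping operands fuse into one piece — 1 connected region; (whole slice rotated 35° about Z — lengths, areas and connectivity unchanged). The outline is a single polygon with 20 vertices. Extrusion per mm of travel: 0.4 × 0.2 / (π × 0.875²) = 0.033260. Accumulating E over each segment gives final E = 5.3045.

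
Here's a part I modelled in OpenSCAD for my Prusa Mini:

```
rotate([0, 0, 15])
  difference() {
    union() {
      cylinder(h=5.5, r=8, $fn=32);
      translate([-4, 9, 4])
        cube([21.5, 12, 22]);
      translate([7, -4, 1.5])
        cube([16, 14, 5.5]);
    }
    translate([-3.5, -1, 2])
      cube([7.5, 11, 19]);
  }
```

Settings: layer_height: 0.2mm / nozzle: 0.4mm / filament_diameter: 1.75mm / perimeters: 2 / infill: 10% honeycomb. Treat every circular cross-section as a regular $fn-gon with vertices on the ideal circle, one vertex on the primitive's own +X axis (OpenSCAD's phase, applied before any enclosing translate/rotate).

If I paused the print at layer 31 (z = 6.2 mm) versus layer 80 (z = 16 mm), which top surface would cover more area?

Layer 31 (z = 6.2): the cylinder does not reach this height (z outside [0, 5.5]); the 21.5×12 cube at (-4, 9) contributes its full rectangle (area 258.00 mm²); the 16×14 cube at (7, -4) contributes its full rectangle (area 224.00 mm²); Combining (union): the regions partially overlap — summed areas 482.00 mm² minus the doubly-counted overlap 10.50 mm² gives 471.50 mm² — area = 471.50 mm²; the 7.5×11 cube at (-3.5, -1) contributes its full rectangle (area 82.50 mm²); Subtracting the remaining from the first: starting from that combined region (471.50 mm²), the 7.5×11 cube at (-3.5, -1) partially overlaps it — only the 7.50 mm² overlap (of its 82.50 mm²) is removed, clipping the outline — area = 464.00 mm²; (whole slice rotated 15° about Z — lengths, areas and connectivity unchanged). So its area = 464.00 mm². Layer 80 (z = 16): the cylinder is absent (z outside [0, 5.5]); the cube at (-4, 9) is present — its section is the full 21.5×12 rectangle (area 258.00 mm²); the cube at (7, -4) does not reach this height (z outside [1.5, 7]); Taking the union: only the 21.5×12 cube at (-4, 9) is present, so the union is just that shape — area = 258.00 mm²; the cube at (-3.5, -1) is present — its section is the full 7.5×11 rectangle (area 82.50 mm²); After the difference (first − rest): starting from that combined region (258.00 mm²), the 7.5×11 cube at (-3.5, -1) partially overlaps it — only the 7.50 mm² overlap (of its 82.50 mm²) is removed, clipping the outline — area = 250.50 mm²; (rotated 15° about Z; rotation is an isometry so areas/perimeters/island counts are preserved). So its area = 250.50 mm². Layer 31 is larger (464.00 vs 250.50 mm²).

layer 31 (z = 6.2 mm)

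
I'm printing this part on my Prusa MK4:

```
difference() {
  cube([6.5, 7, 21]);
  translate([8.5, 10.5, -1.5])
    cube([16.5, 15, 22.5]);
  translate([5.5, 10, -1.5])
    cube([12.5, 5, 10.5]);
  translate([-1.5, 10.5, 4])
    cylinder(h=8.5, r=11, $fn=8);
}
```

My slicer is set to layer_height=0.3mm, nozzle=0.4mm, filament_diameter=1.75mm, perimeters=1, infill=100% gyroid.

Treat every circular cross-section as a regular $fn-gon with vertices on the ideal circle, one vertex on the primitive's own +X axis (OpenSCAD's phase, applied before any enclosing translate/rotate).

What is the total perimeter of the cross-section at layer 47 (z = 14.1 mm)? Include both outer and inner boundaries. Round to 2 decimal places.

27.00 mm

At z = 14.1 mm: the 6.5×7 cube contributes its full rectangle (perimeter 27.00 mm); the cube at (8.5, 10.5) is present — its section is the full 16.5×15 rectangle (perimeter 63.00 mm); the cube at (5.5, 10) does not reach this height (z outside [-1.5, 9]); the cylinder at (-1.5, 10.5) is not intersected at this z (z outside [4, 12.5]); Taking the first minus the rest: starting from the 6.5×7 cube, the 16.5×15 cube at (8.5, 10.5) misses the remaining region (no effect) — boundary = 27.00 mm. Overall, the cross-section is a single solid region. Total boundary length (outer) = 27.00 mm.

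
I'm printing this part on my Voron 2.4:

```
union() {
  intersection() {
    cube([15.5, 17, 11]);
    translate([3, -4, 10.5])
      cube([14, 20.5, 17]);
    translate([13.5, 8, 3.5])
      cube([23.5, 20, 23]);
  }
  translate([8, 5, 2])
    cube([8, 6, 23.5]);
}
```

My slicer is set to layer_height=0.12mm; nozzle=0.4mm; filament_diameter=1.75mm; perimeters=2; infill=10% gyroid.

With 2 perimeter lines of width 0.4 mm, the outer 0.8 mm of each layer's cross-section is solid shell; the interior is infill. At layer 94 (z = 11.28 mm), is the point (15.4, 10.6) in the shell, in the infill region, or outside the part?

shell

At z = 11.28 mm: the cube is not intersected at this z (z outside [0, 11]); the cube at (3, -4) (footprint 14×20.5) is included at this height; the cube at (13.5, 8) is present — its section is the full 23.5×20 rectangle; After intersecting: at least one operand is absent at this height, so nothing remains; the cube at (8, 5) is present — its section is the full 8×6 rectangle; Merging all regions: only the 8×6 cube at (8, 5) is present, so the union is just that shape — 1 connected region. Overall, the cross-section is a single solid region. The nearest boundary edge runs (16.00, 11.00)→(8.00, 11.00); distance from the point to it = 0.40 mm. The point is inside the cross-section, 0.40 mm from the nearest boundary — within the 0.8 mm shell band (2 × 0.4).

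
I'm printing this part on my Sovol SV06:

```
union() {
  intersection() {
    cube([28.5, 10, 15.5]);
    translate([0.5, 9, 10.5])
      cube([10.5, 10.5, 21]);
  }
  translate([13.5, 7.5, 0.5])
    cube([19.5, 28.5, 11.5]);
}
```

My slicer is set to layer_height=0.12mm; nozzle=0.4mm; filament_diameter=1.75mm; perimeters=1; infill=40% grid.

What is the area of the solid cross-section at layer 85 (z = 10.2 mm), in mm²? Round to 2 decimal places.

555.75 mm²

At z = 10.2 mm: the cube (footprint 28.5×10) is included at this height (area 285.00 mm²); the cube at (0.5, 9) does not reach this height (z outside [10.5, 31.5]); Taking the intersection: at least one operand is absent at this height, so nothing remains; the 19.5×28.5 cube at (13.5, 7.5) contributes its full rectangle (area 555.75 mm²); Merging all regions: only the 19.5×28.5 cube at (13.5, 7.5) is present, so the union is just that shape — area = 555.75 mm². Overall, the cross-section is a single solid region. Net area = 555.75 mm².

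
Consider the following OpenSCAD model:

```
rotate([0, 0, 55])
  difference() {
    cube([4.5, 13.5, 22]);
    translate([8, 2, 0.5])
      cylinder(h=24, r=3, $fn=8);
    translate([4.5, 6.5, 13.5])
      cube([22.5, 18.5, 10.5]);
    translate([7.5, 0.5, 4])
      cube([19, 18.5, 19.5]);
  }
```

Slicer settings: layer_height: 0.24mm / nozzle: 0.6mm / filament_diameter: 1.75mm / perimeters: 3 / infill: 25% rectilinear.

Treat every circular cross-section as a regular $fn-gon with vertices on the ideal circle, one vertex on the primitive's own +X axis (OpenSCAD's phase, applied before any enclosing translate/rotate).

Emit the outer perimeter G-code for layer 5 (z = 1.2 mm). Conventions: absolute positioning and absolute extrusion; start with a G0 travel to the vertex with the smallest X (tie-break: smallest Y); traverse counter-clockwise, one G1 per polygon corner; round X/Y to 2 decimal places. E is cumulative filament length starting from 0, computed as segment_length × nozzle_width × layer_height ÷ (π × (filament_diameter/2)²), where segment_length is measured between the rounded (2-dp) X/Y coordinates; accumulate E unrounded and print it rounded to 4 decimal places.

G0 X-11.06 Y7.74 Z1.20
G1 X0.00 Y0.00 E0.8082
G1 X2.58 Y3.69 E1.0777
G1 X-8.48 Y11.43 E1.8859
G1 X-11.06 Y7.74 E2.1555

At z = 1.2 mm: the cube (footprint 4.5×13.5) is included at this height; the r=3 cylinder at (8, 2) contributes a regular 8-gon of circumradius 3; the cube at (4.5, 6.5) is absent (z outside [13.5, 24]); the cube at (7.5, 0.5) is not intersected at this z (z outside [4, 23.5]); Taking the first minus the rest: starting from the 4.5×13.5 cube, the r=3 cylinder at (8, 2) misses the remaining region (no effect) — 1 connected region; (rotated 55° about Z; rotation is an isometry so areas/perimeters/island counts are preserved). The outline is a single polygon with 4 vertices. Extrusion per mm of travel: 0.6 × 0.24 / (π × 0.875²) = 0.059868. Accumulating E over each segment gives final E = 2.1555.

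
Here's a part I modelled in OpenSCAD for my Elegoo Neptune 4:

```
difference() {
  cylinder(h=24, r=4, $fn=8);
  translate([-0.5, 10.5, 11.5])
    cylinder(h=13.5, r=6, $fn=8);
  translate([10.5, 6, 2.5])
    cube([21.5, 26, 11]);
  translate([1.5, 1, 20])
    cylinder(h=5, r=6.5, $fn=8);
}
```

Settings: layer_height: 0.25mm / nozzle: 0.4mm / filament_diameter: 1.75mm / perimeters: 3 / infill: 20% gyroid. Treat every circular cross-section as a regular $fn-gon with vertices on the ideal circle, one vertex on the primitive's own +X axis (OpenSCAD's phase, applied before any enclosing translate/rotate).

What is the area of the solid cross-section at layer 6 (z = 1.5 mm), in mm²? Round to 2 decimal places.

45.25 mm²

At z = 1.5 mm: the r=4 cylinder gives a regular 8-gon of circumradius 4 (constant along its height) (area = (8/2)·4.000²·sin(360°/8) = 45.25 mm²); the cylinder at (-0.5, 10.5) does not reach this height (z outside [11.5, 25]); the cube at (10.5, 6) does not reach this height (z outside [2.5, 13.5]); the cylinder at (1.5, 1) does not reach this height (z outside [20, 25]); After the difference (first − rest): none of the subtracted shapes is present at this height, so the r=4 cylinder is unchanged — area = 45.25 mm². Overall, the cross-section is a single solid region. Net area = 45.25 mm².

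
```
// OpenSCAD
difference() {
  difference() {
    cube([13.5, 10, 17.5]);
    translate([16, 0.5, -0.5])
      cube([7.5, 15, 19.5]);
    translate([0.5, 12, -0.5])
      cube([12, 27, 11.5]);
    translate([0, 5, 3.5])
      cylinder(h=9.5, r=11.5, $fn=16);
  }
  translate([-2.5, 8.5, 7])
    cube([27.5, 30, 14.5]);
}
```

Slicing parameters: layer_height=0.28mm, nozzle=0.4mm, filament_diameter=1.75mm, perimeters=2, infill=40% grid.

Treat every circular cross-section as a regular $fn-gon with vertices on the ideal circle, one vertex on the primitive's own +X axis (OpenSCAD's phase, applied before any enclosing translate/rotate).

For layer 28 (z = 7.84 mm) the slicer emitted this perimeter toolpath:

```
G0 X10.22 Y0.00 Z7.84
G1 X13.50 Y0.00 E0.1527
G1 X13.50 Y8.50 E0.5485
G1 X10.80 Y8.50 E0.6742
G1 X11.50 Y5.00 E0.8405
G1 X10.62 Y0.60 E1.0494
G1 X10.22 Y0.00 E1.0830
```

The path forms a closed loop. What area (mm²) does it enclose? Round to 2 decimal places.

20.81 mm²

Apply the shoelace formula to the sequence of (X, Y) vertices; enclosed area = 20.81 mm².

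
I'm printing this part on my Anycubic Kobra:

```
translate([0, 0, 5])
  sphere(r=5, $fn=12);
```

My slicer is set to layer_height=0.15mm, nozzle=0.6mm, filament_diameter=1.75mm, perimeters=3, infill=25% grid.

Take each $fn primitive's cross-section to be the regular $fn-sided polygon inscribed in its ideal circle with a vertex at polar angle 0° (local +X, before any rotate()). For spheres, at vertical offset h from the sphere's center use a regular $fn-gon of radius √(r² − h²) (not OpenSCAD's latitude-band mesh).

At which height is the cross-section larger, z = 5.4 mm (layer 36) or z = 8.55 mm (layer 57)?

layer 36 (z = 5.4 mm)

Layer 36 (z = 5.4): the r=5 sphere slices to a regular 12-gon of circumradius 4.984 (√(r²−h²) with h=0.4 from center) (area = (12/2)·4.984²·sin(360°/12) = 74.52 mm²). So its area = 74.52 mm². Layer 57 (z = 8.55): the r=5 sphere slices to a regular 12-gon of circumradius 3.521 (√(r²−h²) with h=3.55 from center) (area = (12/2)·3.521²·sin(360°/12) = 37.19 mm²). So its area = 37.19 mm². Layer 36 is larger (74.52 vs 37.19 mm²).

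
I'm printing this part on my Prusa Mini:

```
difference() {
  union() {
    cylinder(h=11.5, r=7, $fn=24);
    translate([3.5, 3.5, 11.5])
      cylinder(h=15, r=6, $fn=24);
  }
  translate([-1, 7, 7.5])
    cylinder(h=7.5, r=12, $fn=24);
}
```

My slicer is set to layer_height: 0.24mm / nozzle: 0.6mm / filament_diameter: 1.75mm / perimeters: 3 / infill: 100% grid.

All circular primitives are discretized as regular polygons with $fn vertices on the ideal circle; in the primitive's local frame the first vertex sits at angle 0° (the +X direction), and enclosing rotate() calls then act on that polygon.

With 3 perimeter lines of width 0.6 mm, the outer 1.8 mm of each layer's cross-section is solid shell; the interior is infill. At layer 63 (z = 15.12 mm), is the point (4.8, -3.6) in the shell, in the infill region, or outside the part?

At z = 15.12 mm: the cylinder is absent (z outside [0, 11.5]); the r=6 cylinder at (3.5, 3.5) contributes a regular 24-gon of circumradius 6; Combining (union): only the r=6 cylinder at (3.5, 3.5) is present, so the union is just that shape — 1 connected region; the cylinder at (-1, 7) does not reach this height (z outside [7.5, 15]); After the difference (first − rest): none of the subtracted shapes is present at this height, so the result so far is unchanged — 1 connected region. Overall, the cross-section is a single solid region. The nearest boundary edge runs (3.50, -2.50)→(5.05, -2.30); distance from the point to it = 1.26 mm. The point is not inside any of the regions above, so it lies outside the cross-section (1.26 mm from the nearest boundary).

outside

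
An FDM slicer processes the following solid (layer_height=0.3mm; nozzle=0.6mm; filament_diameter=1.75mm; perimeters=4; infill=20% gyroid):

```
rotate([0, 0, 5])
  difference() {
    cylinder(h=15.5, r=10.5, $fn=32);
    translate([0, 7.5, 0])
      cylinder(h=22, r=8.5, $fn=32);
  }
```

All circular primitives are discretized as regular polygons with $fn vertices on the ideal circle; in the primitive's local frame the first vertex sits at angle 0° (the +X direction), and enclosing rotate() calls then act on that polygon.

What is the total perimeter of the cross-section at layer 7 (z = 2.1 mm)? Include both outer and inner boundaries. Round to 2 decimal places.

At z = 2.1 mm: the r=10.5 cylinder contributes a regular 32-gon of circumradius 10.5 (perimeter = 2·32·10.500·sin(180°/32) = 65.87 mm); the r=8.5 cylinder at (0, 7.5) contributes a regular 32-gon of circumradius 8.5 (perimeter = 2·32·8.500·sin(180°/32) = 53.32 mm); Taking the first minus the rest: starting from the r=10.5 cylinder, the r=8.5 cylinder at (0, 7.5) partially overlaps it — only the 141.15 mm² overlap (of its 225.52 mm²) is removed, clipping the outline — boundary = 70.57 mm; (whole slice rotated 5° about Z — lengths, areas and connectivity unchanged). Overall, the cross-section is a single solid region. Total boundary length (outer) = 70.57 mm.

70.57 mm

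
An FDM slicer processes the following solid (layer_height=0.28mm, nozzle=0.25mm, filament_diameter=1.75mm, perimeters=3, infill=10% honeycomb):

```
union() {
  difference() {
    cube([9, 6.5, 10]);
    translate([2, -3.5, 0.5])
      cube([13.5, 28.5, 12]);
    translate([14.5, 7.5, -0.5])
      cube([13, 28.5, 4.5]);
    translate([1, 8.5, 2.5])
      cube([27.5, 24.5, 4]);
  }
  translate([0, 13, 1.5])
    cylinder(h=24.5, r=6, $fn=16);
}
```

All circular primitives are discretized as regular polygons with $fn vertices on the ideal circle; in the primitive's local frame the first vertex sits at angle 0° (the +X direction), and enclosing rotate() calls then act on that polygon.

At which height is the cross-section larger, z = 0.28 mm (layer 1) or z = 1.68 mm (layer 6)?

Layer 1 (z = 0.28): the cube (footprint 9×6.5) is included at this height (area 58.50 mm²); the cube at (2, -3.5) does not reach this height (z outside [0.5, 12.5]); the cube at (14.5, 7.5) (footprint 13×28.5) is included at this height (area 370.50 mm²); the cube at (1, 8.5) is absent (z outside [2.5, 6.5]); Subtracting the remaining from the first: starting from the 9×6.5 cube (58.50 mm²), the 13×28.5 cube at (14.5, 7.5) misses the remaining region (no effect) — area = 58.50 mm²; the cylinder at (0, 13) does not reach this height (z outside [1.5, 26]); Taking the union: only the result so far is present, so the union is just that shape — area = 58.50 mm². So its area = 58.50 mm². Layer 6 (z = 1.68): the cube is present — its section is the full 9×6.5 rectangle (area 58.50 mm²); the 13.5×28.5 cube at (2, -3.5) contributes its full rectangle (area 384.75 mm²); the cube at (14.5, 7.5) is present — its section is the full 13×28.5 rectangle (area 370.50 mm²); the cube at (1, 8.5) is absent (z outside [2.5, 6.5]); After the difference (first − rest): starting from the 9×6.5 cube (58.50 mm²), the 13.5×28.5 cube at (2, -3.5) partially overlaps it — only the 45.50 mm² overlap (of its 384.75 mm²) is removed, clipping the outline; the 13×28.5 cube at (14.5, 7.5) misses the remaining region (no effect) — area = 13.00 mm²; the r=6 cylinder at (0, 13) gives a regular 16-gon of circumradius 6 (constant along its height) (area = (16/2)·6.000²·sin(360°/16) = 110.21 mm²); Taking the union: the 2 present regions are separate (no shared area or edge), so areas and boundary lengths simply add and each stays a separate island — area = 123.21 mm². So its area = 123.21 mm². Layer 6 is larger (123.21 vs 58.50 mm²).

layer 6 (z = 1.68 mm)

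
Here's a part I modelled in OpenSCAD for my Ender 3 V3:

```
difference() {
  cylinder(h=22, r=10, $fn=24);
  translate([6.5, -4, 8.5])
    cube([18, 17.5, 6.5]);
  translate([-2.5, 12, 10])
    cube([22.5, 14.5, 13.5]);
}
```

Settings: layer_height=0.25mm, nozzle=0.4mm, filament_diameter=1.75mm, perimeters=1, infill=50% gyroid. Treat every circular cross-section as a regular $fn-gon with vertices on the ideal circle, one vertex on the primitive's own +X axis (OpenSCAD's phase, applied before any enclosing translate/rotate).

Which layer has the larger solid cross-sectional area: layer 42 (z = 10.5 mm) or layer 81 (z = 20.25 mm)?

Layer 42 (z = 10.5): the cylinder: section is a regular 24-gon, circumradius r=10 (area = (24/2)·10.000²·sin(360°/24) = 310.58 mm²); the 18×17.5 cube at (6.5, -4) contributes its full rectangle (area 315.00 mm²); the cube at (-2.5, 12) is present — its section is the full 22.5×14.5 rectangle (area 326.25 mm²); Subtracting the remaining from the first: starting from the r=10 cylinder (310.58 mm²), the 18×17.5 cube at (6.5, -4) partially overlaps it — only the 30.65 mm² overlap (of its 315.00 mm²) is removed, clipping the outline; the 22.5×14.5 cube at (-2.5, 12) misses the remaining region (no effect) — area = 279.93 mm². So its area = 279.93 mm². Layer 81 (z = 20.25): the r=10 cylinder contributes a regular 24-gon of circumradius 10 (area = (24/2)·10.000²·sin(360°/24) = 310.58 mm²); the cube at (6.5, -4) is absent (z outside [8.5, 15]); the 22.5×14.5 cube at (-2.5, 12) contributes its full rectangle (area 326.25 mm²); Taking the first minus the rest: starting from the r=10 cylinder (310.58 mm²), the 22.5×14.5 cube at (-2.5, 12) misses the remaining region (no effect) — area = 310.58 mm². So its area = 310.58 mm². Layer 81 is larger (310.58 vs 279.93 mm²).

layer 81 (z = 20.25 mm)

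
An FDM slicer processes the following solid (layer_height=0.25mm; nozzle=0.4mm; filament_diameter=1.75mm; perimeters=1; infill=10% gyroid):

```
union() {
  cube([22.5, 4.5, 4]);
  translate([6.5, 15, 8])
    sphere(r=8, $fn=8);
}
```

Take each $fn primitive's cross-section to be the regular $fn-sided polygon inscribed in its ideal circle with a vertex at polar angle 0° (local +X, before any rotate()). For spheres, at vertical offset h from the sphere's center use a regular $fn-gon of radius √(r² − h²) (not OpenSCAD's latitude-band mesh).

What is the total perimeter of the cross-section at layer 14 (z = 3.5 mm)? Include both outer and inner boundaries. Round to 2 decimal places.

At z = 3.5 mm: the cube (footprint 22.5×4.5) is included at this height (perimeter 54.00 mm); the r=8 sphere at (6.5, 15) slices to a regular 8-gon of circumradius 6.614 (√(r²−h²) with h=4.5 from center) (perimeter = 2·8·6.614·sin(180°/8) = 40.50 mm); Combining (union): the 2 present regions are separate (no shared area or edge), so areas and boundary lengths simply add and each stays a separate island — boundary = 94.50 mm. Overall, the cross-section has 2 separate islands. Total boundary length (outer) = 94.50 mm.

94.50 mm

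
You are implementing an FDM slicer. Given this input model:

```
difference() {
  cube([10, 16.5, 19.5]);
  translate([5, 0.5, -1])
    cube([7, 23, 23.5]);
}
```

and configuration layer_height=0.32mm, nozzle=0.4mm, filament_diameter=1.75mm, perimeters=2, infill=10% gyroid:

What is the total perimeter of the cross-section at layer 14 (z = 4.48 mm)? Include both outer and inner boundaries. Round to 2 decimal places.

53.00 mm

At z = 4.48 mm: the 10×16.5 cube contributes its full rectangle (perimeter 53.00 mm); the cube at (5, 0.5) is present — its section is the full 7×23 rectangle (perimeter 60.00 mm); After the difference (first − rest): starting from the 10×16.5 cube, the 7×23 cube at (5, 0.5) partially overlaps it — only the 80.00 mm² overlap (of its 161.00 mm²) is removed, clipping the outline — boundary = 53.00 mm. Overall, the cross-section is a single solid region. Total boundary length (outer) = 53.00 mm.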